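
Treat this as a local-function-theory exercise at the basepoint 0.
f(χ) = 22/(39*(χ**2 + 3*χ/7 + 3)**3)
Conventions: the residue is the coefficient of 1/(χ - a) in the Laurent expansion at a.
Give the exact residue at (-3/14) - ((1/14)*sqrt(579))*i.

The residue is ((739508/2523359007)*sqrt(579))*i.

The factor χ**2 + 3*χ/7 + 3 splits as (χ - a)(χ - a') with a = (-3/14) - ((1/14)*sqrt(579))*i, a' = (-3/14) + ((1/14)*sqrt(579))*i. At the order-3 pole a set g(χ) = (χ - a)^3*f(χ) = [22/39] / (χ - a')^3.
Order-3 pole: residue = g''(a)/2; g''((-3/14) - ((1/14)*sqrt(579))*i) = ((1479016/2523359007)*sqrt(579))*i, so the residue is ((739508/2523359007)*sqrt(579))*i.


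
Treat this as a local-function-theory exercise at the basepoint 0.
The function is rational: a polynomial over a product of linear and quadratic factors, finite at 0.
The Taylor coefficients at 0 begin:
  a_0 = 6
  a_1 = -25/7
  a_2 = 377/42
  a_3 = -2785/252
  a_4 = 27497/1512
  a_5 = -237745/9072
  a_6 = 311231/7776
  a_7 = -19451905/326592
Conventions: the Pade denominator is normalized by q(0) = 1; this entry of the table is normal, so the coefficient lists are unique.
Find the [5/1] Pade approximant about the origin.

Taylor coefficients needed (read off): a_0 = 6, a_1 = -25/7, a_2 = 377/42, a_3 = -2785/252, a_4 = 27497/1512, a_5 = -237745/9072, a_6 = 311231/7776.
Write the denominator as Q(n) = 1 + q1*n. Requiring Q*f - P = O(n^7) with deg P <= 5 kills the coefficients of n^6..n^6 in Q*f:
  n^6: a_6 + q1*a_5 = 0, i.e. 311231/7776 + (-237745/9072)*q1 = 0.
Solving this linear system: q1 = 2178617/1426470.
The numerator is Q*f truncated at degree 5: P0 = a_0 = 6; P1 = a_1 + q1*a_0 = 9306694/1664215; P2 = a_2 + q1*a_1 = 1172148/332843; P3 = a_3 + q1*a_2 = 4422744/1664215; P4 = a_4 + q1*a_3 = 435024/332843; P5 = a_5 + q1*a_4 = 2610144/1664215.

The Pade approximant has numerator coefficients [6, 9306694/1664215, 1172148/332843, 4422744/1664215, 435024/332843, 2610144/1664215]; denominator coefficients [1, 2178617/1426470].


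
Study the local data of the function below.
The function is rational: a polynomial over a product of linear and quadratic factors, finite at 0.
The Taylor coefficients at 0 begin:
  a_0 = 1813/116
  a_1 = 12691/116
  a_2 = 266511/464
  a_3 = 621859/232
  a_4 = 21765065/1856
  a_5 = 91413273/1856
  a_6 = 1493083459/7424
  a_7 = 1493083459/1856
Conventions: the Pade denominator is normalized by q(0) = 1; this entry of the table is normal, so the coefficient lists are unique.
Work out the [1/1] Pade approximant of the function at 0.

The Pade approximant has numerator coefficients [1813/116, 12691/464]; denominator coefficients [1, -21/4].

Taylor coefficients needed (read off): a_0 = 1813/116, a_1 = 12691/116, a_2 = 266511/464.
Write the denominator as Q(h) = 1 + q1*h. Requiring Q*f - P = O(h^3) with deg P <= 1 kills the coefficients of h^2..h^2 in Q*f:
  h^2: a_2 + q1*a_1 = 0, i.e. 266511/464 + (12691/116)*q1 = 0.
Solving this linear system: q1 = -21/4.
The numerator is Q*f truncated at degree 1: P0 = a_0 = 1813/116; P1 = a_1 + q1*a_0 = 12691/464.


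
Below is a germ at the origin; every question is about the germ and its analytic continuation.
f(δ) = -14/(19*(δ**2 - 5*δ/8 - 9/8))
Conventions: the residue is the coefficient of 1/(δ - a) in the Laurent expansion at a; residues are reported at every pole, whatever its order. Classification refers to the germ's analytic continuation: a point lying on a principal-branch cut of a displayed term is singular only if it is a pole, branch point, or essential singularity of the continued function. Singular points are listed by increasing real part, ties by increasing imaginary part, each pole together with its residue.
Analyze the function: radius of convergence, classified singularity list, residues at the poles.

Radius of convergence at 0: -5/16 + (1/16)*sqrt(313).
At 5/16 - (1/16)*sqrt(313): a pole of order 1; residue (112/5947)*sqrt(313).
At 5/16 + (1/16)*sqrt(313): a pole of order 1; residue -(112/5947)*sqrt(313).

Denominator factor (δ**2 - 5*δ/8 - 9/8): discriminant 313/64, real irrational roots 5/16 + (1/16)*sqrt(313) and 5/16 - (1/16)*sqrt(313); poles of order 1, moduli 5/16 + (1/16)*sqrt(313) and -5/16 + (1/16)*sqrt(313).
The radius of convergence is the smallest modulus among the singular points: -5/16 + (1/16)*sqrt(313).
The factor δ**2 - 5*δ/8 - 9/8 splits as (δ - a)(δ - a') with a = 5/16 - (1/16)*sqrt(313), a' = 5/16 + (1/16)*sqrt(313). At the order-1 pole a set g(δ) = (δ - a)*f(δ) = [-14/19] / (δ - a').
Simple pole: residue = g(a) at a = 5/16 - (1/16)*sqrt(313), which is (112/5947)*sqrt(313).
The factor δ**2 - 5*δ/8 - 9/8 splits as (δ - a)(δ - a') with a = 5/16 + (1/16)*sqrt(313), a' = 5/16 - (1/16)*sqrt(313). At the order-1 pole a set g(δ) = (δ - a)*f(δ) = [-14/19] / (δ - a').
Simple pole: residue = g(a) at a = 5/16 + (1/16)*sqrt(313), which is -(112/5947)*sqrt(313).
List the singular points by increasing real part (a conjugate pair: the negative imaginary part first).


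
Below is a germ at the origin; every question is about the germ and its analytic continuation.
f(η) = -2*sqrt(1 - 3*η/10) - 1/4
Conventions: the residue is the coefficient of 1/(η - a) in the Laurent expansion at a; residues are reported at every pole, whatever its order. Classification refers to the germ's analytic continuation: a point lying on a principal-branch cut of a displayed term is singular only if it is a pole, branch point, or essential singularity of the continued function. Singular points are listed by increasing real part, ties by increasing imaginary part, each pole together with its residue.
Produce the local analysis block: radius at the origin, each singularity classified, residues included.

Radius of convergence at 0: 10/3.
At 10/3: an algebraic (square-root) branch point.

Branch term (-2)*sqrt(1 - η/(10/3)): its argument vanishes at η = 10/3, a square-root branch point, modulus 10/3.
The radius of convergence is the smallest modulus among the singular points: 10/3.


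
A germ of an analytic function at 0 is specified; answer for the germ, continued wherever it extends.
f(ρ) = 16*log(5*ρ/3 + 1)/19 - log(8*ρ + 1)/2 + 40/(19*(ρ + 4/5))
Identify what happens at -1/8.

The point is a logarithmic branch point.

The term (-1/2)*log(1 - ρ/(-1/8)) has argument 1 - -1/8/(-1/8) = 0 at -1/8: a logarithmic (infinitely-sheeted) branch point; the remaining terms are analytic or single-valued there.


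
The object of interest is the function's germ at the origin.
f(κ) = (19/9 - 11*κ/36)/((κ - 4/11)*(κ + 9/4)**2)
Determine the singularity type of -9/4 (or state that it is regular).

The point is a pole of order 2.

The denominator factor κ + 9/4 vanishes at -9/4 and appears to the power 2; the numerator there equals 403/144, nonzero, and no other factor vanishes.
Hence a pole whose order is the multiplicity, 2.


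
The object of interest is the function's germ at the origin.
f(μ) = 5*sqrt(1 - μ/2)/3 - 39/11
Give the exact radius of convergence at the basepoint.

Branch term (5/3)*sqrt(1 - μ/(2)): its argument vanishes at μ = 2, a square-root branch point, modulus 2.
The radius of convergence is the smallest modulus among the singular points: 2.

The radius of convergence is 2.


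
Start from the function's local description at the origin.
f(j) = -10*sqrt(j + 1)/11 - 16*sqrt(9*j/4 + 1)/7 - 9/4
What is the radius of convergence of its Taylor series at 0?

Branch term (-10/11)*sqrt(1 - j/(-1)): its argument vanishes at j = -1, a square-root branch point, modulus 1.
Branch term (-16/7)*sqrt(1 - j/(-4/9)): its argument vanishes at j = -4/9, a square-root branch point, modulus 4/9.
The radius of convergence is the smallest modulus among the singular points: 4/9.

The radius of convergence is 4/9.


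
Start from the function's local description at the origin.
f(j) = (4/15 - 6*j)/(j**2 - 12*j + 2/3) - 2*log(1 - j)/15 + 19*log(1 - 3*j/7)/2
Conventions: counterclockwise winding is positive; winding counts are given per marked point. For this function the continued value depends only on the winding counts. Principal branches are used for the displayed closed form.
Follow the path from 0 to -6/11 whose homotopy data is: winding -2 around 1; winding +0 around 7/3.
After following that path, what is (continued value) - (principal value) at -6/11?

Continued minus principal equals (8/15)*pi*i.

The rational part is single-valued and drops out of the difference; each branch term changes only by its own monodromy.
(19/2)*log(1 - j/(7/3)): winding 0 around 7/3, so this term returns to its principal value, contribution 0.
(-2/15)*log(1 - j/(1)): each positive loop around 1 adds 2*pi*i to the log, so winding -2 contributes (-2/15)*(-2)*2*pi*i = (8/15)*pi*i.
Summing the contributions at j = -6/11 gives (8/15)*pi*i.


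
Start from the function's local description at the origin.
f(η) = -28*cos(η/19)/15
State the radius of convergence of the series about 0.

The radius of convergence is infinite.

The factor cos(η/19) is entire and contributes no finite singular point.
The polynomial part has no poles.
No finite singular points: the Taylor series at 0 converges everywhere.


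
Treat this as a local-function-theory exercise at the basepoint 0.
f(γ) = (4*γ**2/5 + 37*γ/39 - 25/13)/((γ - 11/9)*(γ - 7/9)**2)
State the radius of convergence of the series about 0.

The radius of convergence is 7/9.

Denominator factor (γ - 7/9)^2: pole of order 2 at 7/9, modulus 7/9.
Denominator factor (γ - 11/9): pole of order 1 at 11/9, modulus 11/9.
The radius of convergence is the smallest modulus among the singular points: 7/9.


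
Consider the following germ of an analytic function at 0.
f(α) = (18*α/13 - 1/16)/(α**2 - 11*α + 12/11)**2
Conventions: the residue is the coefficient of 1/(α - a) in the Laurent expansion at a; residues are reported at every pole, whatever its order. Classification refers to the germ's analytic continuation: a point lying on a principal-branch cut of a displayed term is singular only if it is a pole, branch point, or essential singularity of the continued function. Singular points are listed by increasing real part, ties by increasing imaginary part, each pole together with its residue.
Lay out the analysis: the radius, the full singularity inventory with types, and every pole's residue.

Denominator factor (α**2 - 11*α + 12/11)^2: discriminant 1283/11, real irrational roots 11/2 + (1/22)*sqrt(14113) and 11/2 - (1/22)*sqrt(14113); poles of order 2, moduli 11/2 + (1/22)*sqrt(14113) and 11/2 - (1/22)*sqrt(14113).
The radius of convergence is the smallest modulus among the singular points: 11/2 - (1/22)*sqrt(14113).
The factor α**2 - 11*α + 12/11 splits as (α - a)(α - a') with a = 11/2 - (1/22)*sqrt(14113), a' = 11/2 + (1/22)*sqrt(14113). At the order-2 pole a set g(α) = (α - a)^2*f(α) = [18*α/13 - 1/16] / (α - a')^2.
Order-2 pole: residue = g'(a); g'(11/2 - (1/22)*sqrt(14113)) = (17281/171193256)*sqrt(14113), so the residue is (17281/171193256)*sqrt(14113).
The factor α**2 - 11*α + 12/11 splits as (α - a)(α - a') with a = 11/2 + (1/22)*sqrt(14113), a' = 11/2 - (1/22)*sqrt(14113). At the order-2 pole a set g(α) = (α - a)^2*f(α) = [18*α/13 - 1/16] / (α - a')^2.
Order-2 pole: residue = g'(a); g'(11/2 + (1/22)*sqrt(14113)) = -(17281/171193256)*sqrt(14113), so the residue is -(17281/171193256)*sqrt(14113).
List the singular points by increasing real part (a conjugate pair: the negative imaginary part first).

Radius of convergence at 0: 11/2 - (1/22)*sqrt(14113).
At 11/2 - (1/22)*sqrt(14113): a pole of order 2; residue (17281/171193256)*sqrt(14113).
At 11/2 + (1/22)*sqrt(14113): a pole of order 2; residue -(17281/171193256)*sqrt(14113).


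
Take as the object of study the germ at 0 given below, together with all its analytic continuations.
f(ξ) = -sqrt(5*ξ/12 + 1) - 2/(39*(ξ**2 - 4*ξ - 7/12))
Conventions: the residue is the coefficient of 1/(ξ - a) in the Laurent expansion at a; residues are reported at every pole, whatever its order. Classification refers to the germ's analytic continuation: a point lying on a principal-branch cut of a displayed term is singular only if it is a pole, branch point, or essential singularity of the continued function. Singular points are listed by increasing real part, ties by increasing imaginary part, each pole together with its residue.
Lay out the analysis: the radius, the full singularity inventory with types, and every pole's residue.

Radius of convergence at 0: -2 + (1/6)*sqrt(165).
At -12/5: an algebraic (square-root) branch point.
At 2 - (1/6)*sqrt(165): a pole of order 1; residue (2/2145)*sqrt(165).
At 2 + (1/6)*sqrt(165): a pole of order 1; residue -(2/2145)*sqrt(165).

Denominator factor (ξ**2 - 4*ξ - 7/12): discriminant 55/3, real irrational roots 2 + (1/6)*sqrt(165) and 2 - (1/6)*sqrt(165); poles of order 1, moduli 2 + (1/6)*sqrt(165) and -2 + (1/6)*sqrt(165).
Branch term (-1)*sqrt(1 - ξ/(-12/5)): its argument vanishes at ξ = -12/5, a square-root branch point, modulus 12/5.
The radius of convergence is the smallest modulus among the singular points: -2 + (1/6)*sqrt(165).
The branch term is analytic at 2 - (1/6)*sqrt(165) and contributes nothing to the residue; only the rational part matters.
The factor ξ**2 - 4*ξ - 7/12 splits as (ξ - a)(ξ - a') with a = 2 - (1/6)*sqrt(165), a' = 2 + (1/6)*sqrt(165). At the order-1 pole a set g(ξ) = (ξ - a)*(rational part) = [-2/39] / (ξ - a').
Simple pole: residue = g(a) at a = 2 - (1/6)*sqrt(165), which is (2/2145)*sqrt(165).
The branch term is analytic at 2 + (1/6)*sqrt(165) and contributes nothing to the residue; only the rational part matters.
The factor ξ**2 - 4*ξ - 7/12 splits as (ξ - a)(ξ - a') with a = 2 + (1/6)*sqrt(165), a' = 2 - (1/6)*sqrt(165). At the order-1 pole a set g(ξ) = (ξ - a)*(rational part) = [-2/39] / (ξ - a').
Simple pole: residue = g(a) at a = 2 + (1/6)*sqrt(165), which is -(2/2145)*sqrt(165).
List the singular points by increasing real part (a conjugate pair: the negative imaginary part first).


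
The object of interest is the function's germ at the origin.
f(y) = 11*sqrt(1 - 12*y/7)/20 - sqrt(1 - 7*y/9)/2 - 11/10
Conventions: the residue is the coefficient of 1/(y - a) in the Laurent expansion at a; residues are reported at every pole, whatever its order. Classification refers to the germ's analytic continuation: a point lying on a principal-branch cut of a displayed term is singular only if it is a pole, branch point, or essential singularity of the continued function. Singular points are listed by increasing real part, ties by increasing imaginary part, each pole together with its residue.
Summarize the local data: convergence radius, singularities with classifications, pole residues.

Radius of convergence at 0: 7/12.
At 7/12: an algebraic (square-root) branch point.
At 9/7: an algebraic (square-root) branch point.

Branch term (-1/2)*sqrt(1 - y/(9/7)): its argument vanishes at y = 9/7, a square-root branch point, modulus 9/7.
Branch term (11/20)*sqrt(1 - y/(7/12)): its argument vanishes at y = 7/12, a square-root branch point, modulus 7/12.
The radius of convergence is the smallest modulus among the singular points: 7/12.
List the singular points by increasing real part (a conjugate pair: the negative imaginary part first).


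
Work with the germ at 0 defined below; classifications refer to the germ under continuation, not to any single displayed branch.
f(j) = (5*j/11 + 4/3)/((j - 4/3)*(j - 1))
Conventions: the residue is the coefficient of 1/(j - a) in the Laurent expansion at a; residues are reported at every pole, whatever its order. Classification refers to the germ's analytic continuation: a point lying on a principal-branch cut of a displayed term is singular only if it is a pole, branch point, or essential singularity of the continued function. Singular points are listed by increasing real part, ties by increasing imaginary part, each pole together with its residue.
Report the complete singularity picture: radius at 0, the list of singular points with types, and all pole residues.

Radius of convergence at 0: 1.
At 1: a pole of order 1; residue -59/11.
At 4/3: a pole of order 1; residue 64/11.

Denominator factor (j - 1): pole of order 1 at 1, modulus 1.
Denominator factor (j - 4/3): pole of order 1 at 4/3, modulus 4/3.
The radius of convergence is the smallest modulus among the singular points: 1.
At the order-1 pole 1 set g(j) = (j - (1))*f(j) = (5*j/11 + 4/3)/(j - 4/3).
Simple pole: residue = g(a) at a = 1, which is -59/11.
At the order-1 pole 4/3 set g(j) = (j - (4/3))*f(j) = (5*j/11 + 4/3)/(j - 1).
Simple pole: residue = g(a) at a = 4/3, which is 64/11.
List the singular points by increasing real part (a conjugate pair: the negative imaginary part first).


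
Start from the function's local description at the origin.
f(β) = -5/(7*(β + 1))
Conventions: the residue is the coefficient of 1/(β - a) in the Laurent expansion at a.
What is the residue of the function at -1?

The residue is -5/7.

At the order-1 pole -1 set g(β) = (β - (-1))*f(β) = -5/7.
Simple pole: residue = g(a) at a = -1, which is -5/7.


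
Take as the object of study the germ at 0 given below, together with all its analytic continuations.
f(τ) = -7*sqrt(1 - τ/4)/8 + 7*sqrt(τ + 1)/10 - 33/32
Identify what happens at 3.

The point is a regular point.

There is no denominator, hence no pole anywhere.
Branch term sqrt(1 - τ/(-1)): argument at 3 is 4, nonzero, so 3 is not its branch point (a point on a principal cut is still regular for the continued germ).
Branch term sqrt(1 - τ/(4)): argument at 3 is 1/4, nonzero, so 3 is not its branch point (a point on a principal cut is still regular for the continued germ).
So the germ continues analytically to 3.


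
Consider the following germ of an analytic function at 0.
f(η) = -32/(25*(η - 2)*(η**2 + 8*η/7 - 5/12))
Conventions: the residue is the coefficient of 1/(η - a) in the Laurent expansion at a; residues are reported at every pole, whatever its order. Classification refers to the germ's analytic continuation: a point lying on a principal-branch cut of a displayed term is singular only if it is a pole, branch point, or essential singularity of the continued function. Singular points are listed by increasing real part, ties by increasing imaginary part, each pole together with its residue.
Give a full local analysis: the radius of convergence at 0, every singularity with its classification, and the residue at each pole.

Denominator factor (η - 2): pole of order 1 at 2, modulus 2.
Denominator factor (η**2 + 8*η/7 - 5/12): discriminant 437/147, real irrational roots -4/7 + (1/42)*sqrt(1311) and -4/7 - (1/42)*sqrt(1311); poles of order 1, moduli -4/7 + (1/42)*sqrt(1311) and 4/7 + (1/42)*sqrt(1311).
The radius of convergence is the smallest modulus among the singular points: -4/7 + (1/42)*sqrt(1311).
The factor η**2 + 8*η/7 - 5/12 splits as (η - a)(η - a') with a = -4/7 - (1/42)*sqrt(1311), a' = -4/7 + (1/42)*sqrt(1311). At the order-1 pole a set g(η) = (η - a)*f(η) = [-32/(25*(η - 2))] / (η - a').
Simple pole: residue = g(a) at a = -4/7 - (1/42)*sqrt(1311), which is 1344/12325 - (48384/5386025)*sqrt(1311).
The factor η**2 + 8*η/7 - 5/12 splits as (η - a)(η - a') with a = -4/7 + (1/42)*sqrt(1311), a' = -4/7 - (1/42)*sqrt(1311). At the order-1 pole a set g(η) = (η - a)*f(η) = [-32/(25*(η - 2))] / (η - a').
Simple pole: residue = g(a) at a = -4/7 + (1/42)*sqrt(1311), which is 1344/12325 + (48384/5386025)*sqrt(1311).
At the order-1 pole 2 set g(η) = (η - (2))*f(η) = -32/(25*(η**2 + 8*η/7 - 5/12)).
Simple pole: residue = g(a) at a = 2, which is -2688/12325.
List the singular points by increasing real part (a conjugate pair: the negative imaginary part first).

Radius of convergence at 0: -4/7 + (1/42)*sqrt(1311).
At -4/7 - (1/42)*sqrt(1311): a pole of order 1; residue 1344/12325 - (48384/5386025)*sqrt(1311).
At -4/7 + (1/42)*sqrt(1311): a pole of order 1; residue 1344/12325 + (48384/5386025)*sqrt(1311).
At 2: a pole of order 1; residue -2688/12325.


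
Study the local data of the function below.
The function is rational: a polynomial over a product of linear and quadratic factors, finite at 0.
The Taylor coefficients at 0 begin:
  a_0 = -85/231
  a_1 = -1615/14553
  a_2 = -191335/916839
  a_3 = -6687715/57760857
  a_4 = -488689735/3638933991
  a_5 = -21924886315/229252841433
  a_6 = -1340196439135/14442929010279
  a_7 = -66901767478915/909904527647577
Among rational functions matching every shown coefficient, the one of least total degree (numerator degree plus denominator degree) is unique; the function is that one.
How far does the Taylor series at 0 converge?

No rational of total degree below 2 reproduces all 8 coefficients; solving the [0/2] Pade equations on them gives f(ν) = 17/(22*(ν - 7/6)*(ν + 9/5)), whose expansion matches every shown term.
Denominator factor (ν - 7/6): pole of order 1 at 7/6, modulus 7/6.
Denominator factor (ν + 9/5): pole of order 1 at -9/5, modulus 9/5.
The radius of convergence is the smallest modulus among the singular points: 7/6.

The radius of convergence is 7/6.


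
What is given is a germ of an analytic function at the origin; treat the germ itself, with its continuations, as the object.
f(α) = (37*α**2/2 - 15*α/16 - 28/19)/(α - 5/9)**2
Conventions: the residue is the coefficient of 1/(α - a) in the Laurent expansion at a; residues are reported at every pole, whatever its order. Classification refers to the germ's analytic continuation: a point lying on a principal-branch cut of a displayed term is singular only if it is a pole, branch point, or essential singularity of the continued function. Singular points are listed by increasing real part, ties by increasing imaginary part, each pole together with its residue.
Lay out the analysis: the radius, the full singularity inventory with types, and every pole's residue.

Denominator factor (α - 5/9)^2: pole of order 2 at 5/9, modulus 5/9.
The radius of convergence is the smallest modulus among the singular points: 5/9.
At the order-2 pole 5/9 set g(α) = (α - (5/9))^2*f(α) = 37*α**2/2 - 15*α/16 - 28/19.
Order-2 pole: residue = g'(a); g'(5/9) = 2825/144, so the residue is 2825/144.

Radius of convergence at 0: 5/9.
At 5/9: a pole of order 2; residue 2825/144.


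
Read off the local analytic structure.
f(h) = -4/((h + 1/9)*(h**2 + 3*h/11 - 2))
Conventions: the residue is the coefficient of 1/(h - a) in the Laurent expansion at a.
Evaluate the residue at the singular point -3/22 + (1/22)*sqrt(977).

The factor h**2 + 3*h/11 - 2 splits as (h - a)(h - a') with a = -3/22 + (1/22)*sqrt(977), a' = -3/22 - (1/22)*sqrt(977). At the order-1 pole a set g(h) = (h - a)*f(h) = [-4/(h + 1/9)] / (h - a').
Simple pole: residue = g(a) at a = -3/22 + (1/22)*sqrt(977), which is -891/899 - (495/878323)*sqrt(977).

The residue is -891/899 - (495/878323)*sqrt(977).


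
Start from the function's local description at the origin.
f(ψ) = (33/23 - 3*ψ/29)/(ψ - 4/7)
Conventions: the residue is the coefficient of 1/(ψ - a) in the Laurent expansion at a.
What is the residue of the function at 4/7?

The residue is 6423/4669.

At the order-1 pole 4/7 set g(ψ) = (ψ - (4/7))*f(ψ) = 33/23 - 3*ψ/29.
Simple pole: residue = g(a) at a = 4/7, which is 6423/4669.


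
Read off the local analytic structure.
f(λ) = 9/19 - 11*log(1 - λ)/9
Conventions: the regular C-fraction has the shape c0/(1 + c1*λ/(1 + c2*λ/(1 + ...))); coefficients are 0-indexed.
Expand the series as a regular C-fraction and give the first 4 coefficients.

Taylor coefficients (expand at 0): a_0 = 9/19, a_1 = 11/9, a_2 = 11/18, a_3 = 11/27.
c0 = a_0 = 9/19. Peel one level at a time: if S = 1 + c*λ/S' with S'(0) = 1, then c is the λ-coefficient of S and S' = c*λ/(S - 1).
S_1 = c0/f = 1 + (-209/81)*λ + (70433/13122)*λ^2 + ...; c1 = -209/81.
S_2 = c1*λ/(S_1 - 1) = 1 + (337/162)*λ + (-1/12)*λ^2 + ...; c2 = 337/162.
S_3 = c2*λ/(S_2 - 1) = 1 + (27/674)*λ + ...; c3 = 27/674.

The regular C-fraction coefficients are [9/19, -209/81, 337/162, 27/674].


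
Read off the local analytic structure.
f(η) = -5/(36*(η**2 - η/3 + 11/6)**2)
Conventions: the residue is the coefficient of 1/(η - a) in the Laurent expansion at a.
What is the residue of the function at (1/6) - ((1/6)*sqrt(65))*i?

The residue is -((3/1690)*sqrt(65))*i.

The factor η**2 - η/3 + 11/6 splits as (η - a)(η - a') with a = (1/6) - ((1/6)*sqrt(65))*i, a' = (1/6) + ((1/6)*sqrt(65))*i. At the order-2 pole a set g(η) = (η - a)^2*f(η) = [-5/36] / (η - a')^2.
Order-2 pole: residue = g'(a); g'((1/6) - ((1/6)*sqrt(65))*i) = -((3/1690)*sqrt(65))*i, so the residue is -((3/1690)*sqrt(65))*i.


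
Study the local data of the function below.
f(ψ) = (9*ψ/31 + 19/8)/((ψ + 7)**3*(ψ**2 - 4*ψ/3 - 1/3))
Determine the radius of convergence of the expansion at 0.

The radius of convergence is -2/3 + (1/3)*sqrt(7).

Denominator factor (ψ + 7)^3: pole of order 3 at -7, modulus 7.
Denominator factor (ψ**2 - 4*ψ/3 - 1/3): discriminant 28/9, real irrational roots 2/3 + (1/3)*sqrt(7) and 2/3 - (1/3)*sqrt(7); poles of order 1, moduli 2/3 + (1/3)*sqrt(7) and -2/3 + (1/3)*sqrt(7).
The radius of convergence is the smallest modulus among the singular points: -2/3 + (1/3)*sqrt(7).


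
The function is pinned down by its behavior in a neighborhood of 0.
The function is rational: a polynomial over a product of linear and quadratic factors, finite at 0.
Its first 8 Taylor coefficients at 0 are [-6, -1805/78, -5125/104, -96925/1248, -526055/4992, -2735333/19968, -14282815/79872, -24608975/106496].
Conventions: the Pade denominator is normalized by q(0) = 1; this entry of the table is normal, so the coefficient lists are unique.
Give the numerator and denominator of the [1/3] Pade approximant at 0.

The Pade approximant has numerator coefficients [-6, -5389332679/1391525265]; denominator coefficients [1, -458324601/142720540, 119099927/28544108, -75968345/28544108].

Taylor coefficients needed (read off): a_0 = -6, a_1 = -1805/78, a_2 = -5125/104, a_3 = -96925/1248, a_4 = -526055/4992.
Write the denominator as Q(φ) = 1 + q1*φ + q2*φ^2 + q3*φ^3. Requiring Q*f - P = O(φ^5) with deg P <= 1 kills the coefficients of φ^2..φ^4 in Q*f:
  φ^2: a_2 + q1*a_1 + q2*a_0 = 0, i.e. -5125/104 + (-1805/78)*q1 + (-6)*q2 = 0.
  φ^3: a_3 + q1*a_2 + q2*a_1 + q3*a_0 = 0, i.e. -96925/1248 + (-5125/104)*q1 + (-1805/78)*q2 + (-6)*q3 = 0.
  φ^4: a_4 + q1*a_3 + q2*a_2 + q3*a_1 = 0, i.e. -526055/4992 + (-96925/1248)*q1 + (-5125/104)*q2 + (-1805/78)*q3 = 0.
Solving this linear system: q1 = -458324601/142720540, q2 = 119099927/28544108, q3 = -75968345/28544108.
The numerator is Q*f truncated at degree 1: P0 = a_0 = -6; P1 = a_1 + q1*a_0 = -5389332679/1391525265.


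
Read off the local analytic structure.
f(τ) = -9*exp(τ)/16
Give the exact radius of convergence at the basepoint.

The factor exp(τ) is entire and contributes no finite singular point.
The polynomial part has no poles.
No finite singular points: the Taylor series at 0 converges everywhere.

The radius of convergence is infinite.


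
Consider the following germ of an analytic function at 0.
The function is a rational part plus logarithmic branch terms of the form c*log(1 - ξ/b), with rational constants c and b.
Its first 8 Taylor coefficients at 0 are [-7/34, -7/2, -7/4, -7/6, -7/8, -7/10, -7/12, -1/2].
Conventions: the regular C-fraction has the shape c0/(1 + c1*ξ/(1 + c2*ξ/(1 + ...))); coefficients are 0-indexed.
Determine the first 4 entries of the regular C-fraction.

The regular C-fraction coefficients are [-7/34, -17, 33/2, 1/198].

Taylor coefficients (read off): a_0 = -7/34, a_1 = -7/2, a_2 = -7/4, a_3 = -7/6.
c0 = a_0 = -7/34. Peel one level at a time: if S = 1 + c*ξ/S' with S'(0) = 1, then c is the ξ-coefficient of S and S' = c*ξ/(S - 1).
S_1 = c0/f = 1 + (-17)*ξ + (561/2)*ξ^2 + ...; c1 = -17.
S_2 = c1*ξ/(S_1 - 1) = 1 + (33/2)*ξ + (-1/12)*ξ^2 + ...; c2 = 33/2.
S_3 = c2*ξ/(S_2 - 1) = 1 + (1/198)*ξ + ...; c3 = 1/198.


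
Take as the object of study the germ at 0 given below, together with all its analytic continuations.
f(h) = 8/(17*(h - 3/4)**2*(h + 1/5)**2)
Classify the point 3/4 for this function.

The point is a pole of order 2.

The denominator factor h - 3/4 vanishes at 3/4 and appears to the power 2; the numerator there equals 8/17, nonzero, and no other factor vanishes.
Hence a pole whose order is the multiplicity, 2.


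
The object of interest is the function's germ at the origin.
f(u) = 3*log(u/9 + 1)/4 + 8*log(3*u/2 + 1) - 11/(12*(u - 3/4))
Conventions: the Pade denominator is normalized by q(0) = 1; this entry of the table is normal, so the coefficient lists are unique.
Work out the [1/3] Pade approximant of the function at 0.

Taylor coefficients needed (expand at 0): a_0 = 11/9, a_1 = 1481/108, a_2 = -4427/648, a_3 = 34693/2916, a_4 = -219127/34992.
Write the denominator as Q(u) = 1 + q1*u + q2*u^2 + q3*u^3. Requiring Q*f - P = O(u^5) with deg P <= 1 kills the coefficients of u^2..u^4 in Q*f:
  u^2: a_2 + q1*a_1 + q2*a_0 = 0, i.e. -4427/648 + (1481/108)*q1 + (11/9)*q2 = 0.
  u^3: a_3 + q1*a_2 + q2*a_1 + q3*a_0 = 0, i.e. 34693/2916 + (-4427/648)*q1 + (1481/108)*q2 + (11/9)*q3 = 0.
  u^4: a_4 + q1*a_3 + q2*a_2 + q3*a_1 = 0, i.e. -219127/34992 + (34693/2916)*q1 + (-4427/648)*q2 + (1481/108)*q3 = 0.
Solving this linear system: q1 = 540878483/985634922, q2 = -1118283839/1971269844, q3 = -32154961055/106448571576.
The numerator is Q*f truncated at degree 1: P0 = a_0 = 11/9; P1 = a_1 + q1*a_0 = 85062293291/5913809532.

The Pade approximant has numerator coefficients [11/9, 85062293291/5913809532]; denominator coefficients [1, 540878483/985634922, -1118283839/1971269844, -32154961055/106448571576].


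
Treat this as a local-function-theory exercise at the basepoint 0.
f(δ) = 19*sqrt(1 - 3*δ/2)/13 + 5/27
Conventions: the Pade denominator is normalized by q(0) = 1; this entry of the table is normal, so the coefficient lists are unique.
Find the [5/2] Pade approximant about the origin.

Taylor coefficients needed (expand at 0): a_0 = 578/351, a_1 = -57/52, a_2 = -171/416, a_3 = -513/1664, a_4 = -7695/26624, a_5 = -32319/106496, a_6 = -290871/851968, a_7 = -1371249/3407872.
Write the denominator as Q(δ) = 1 + q1*δ + q2*δ^2. Requiring Q*f - P = O(δ^8) with deg P <= 5 kills the coefficients of δ^6..δ^7 in Q*f:
  δ^6: a_6 + q1*a_5 + q2*a_4 = 0, i.e. -290871/851968 + (-32319/106496)*q1 + (-7695/26624)*q2 = 0.
  δ^7: a_7 + q1*a_6 + q2*a_5 = 0, i.e. -1371249/3407872 + (-290871/851968)*q1 + (-32319/106496)*q2 = 0.
Solving this linear system: q1 = -27/14, q2 = 27/32.
The numerator is Q*f truncated at degree 5: P0 = a_0 = 578/351; P1 = a_1 + q1*a_0 = -1555/364; P2 = a_2 + q1*a_1 + q2*a_0 = 9005/2912; P3 = a_3 + q1*a_2 + q2*a_1 = -2565/5824; P4 = a_4 + q1*a_3 + q2*a_2 = -7695/186368; P5 = a_5 + q1*a_4 + q2*a_3 = -4617/745472.

The Pade approximant has numerator coefficients [578/351, -1555/364, 9005/2912, -2565/5824, -7695/186368, -4617/745472]; denominator coefficients [1, -27/14, 27/32].


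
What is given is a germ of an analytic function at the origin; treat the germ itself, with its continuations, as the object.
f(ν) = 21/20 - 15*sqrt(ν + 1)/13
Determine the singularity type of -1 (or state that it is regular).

The point is an algebraic (square-root) branch point.

The term (-15/13)*sqrt(1 - ν/(-1)) has argument 1 - -1/(-1) = 0 at -1: a square-root (algebraic, two-sheeted) branch point; the remaining terms are analytic or single-valued there.


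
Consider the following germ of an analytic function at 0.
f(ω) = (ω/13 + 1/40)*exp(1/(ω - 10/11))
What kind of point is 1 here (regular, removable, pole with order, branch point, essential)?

The point is a regular point.

There is no denominator, hence no pole anywhere.
The essential point of exp(1/(ω - (10/11))) is 10/11, not 1.
So the germ continues analytically to 1.


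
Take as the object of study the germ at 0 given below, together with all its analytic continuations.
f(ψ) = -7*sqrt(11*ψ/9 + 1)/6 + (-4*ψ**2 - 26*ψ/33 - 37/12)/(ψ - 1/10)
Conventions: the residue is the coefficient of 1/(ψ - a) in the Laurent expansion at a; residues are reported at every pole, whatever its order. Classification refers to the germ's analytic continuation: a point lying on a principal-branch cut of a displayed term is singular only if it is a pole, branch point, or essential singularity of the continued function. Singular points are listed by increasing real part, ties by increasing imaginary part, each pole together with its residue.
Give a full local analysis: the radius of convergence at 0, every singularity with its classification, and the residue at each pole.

Denominator factor (ψ - 1/10): pole of order 1 at 1/10, modulus 1/10.
Branch term (-7/6)*sqrt(1 - ψ/(-9/11)): its argument vanishes at ψ = -9/11, a square-root branch point, modulus 9/11.
The radius of convergence is the smallest modulus among the singular points: 1/10.
The branch term is analytic at 1/10 and contributes nothing to the residue; only the rational part matters.
At the order-1 pole 1/10 set g(ψ) = (ψ - (1/10))*(rational part) = -4*ψ**2 - 26*ψ/33 - 37/12.
Simple pole: residue = g(a) at a = 1/10, which is -10567/3300.
List the singular points by increasing real part (a conjugate pair: the negative imaginary part first).

Radius of convergence at 0: 1/10.
At -9/11: an algebraic (square-root) branch point.
At 1/10: a pole of order 1; residue -10567/3300.


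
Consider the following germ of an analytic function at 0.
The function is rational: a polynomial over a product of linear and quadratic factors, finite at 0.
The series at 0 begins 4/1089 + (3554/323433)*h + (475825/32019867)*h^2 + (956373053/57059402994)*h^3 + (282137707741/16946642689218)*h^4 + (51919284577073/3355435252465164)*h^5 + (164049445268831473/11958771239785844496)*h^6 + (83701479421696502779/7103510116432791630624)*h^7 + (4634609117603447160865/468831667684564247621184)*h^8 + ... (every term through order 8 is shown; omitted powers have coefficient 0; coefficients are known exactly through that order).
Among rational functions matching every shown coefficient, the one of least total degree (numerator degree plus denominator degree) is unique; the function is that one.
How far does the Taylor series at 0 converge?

No rational of total degree below 7 reproduces all 9 coefficients; solving the [1/6] Pade equations on them gives f(h) = (3*h/2 + 1)/((h - 11/8)**2*(h**2 + 2*h/9 - 12)**2), whose expansion matches every shown term.
Denominator factor (h - 11/8)^2: pole of order 2 at 11/8, modulus 11/8.
Denominator factor (h**2 + 2*h/9 - 12)^2: discriminant 3892/81, real irrational roots -1/9 + (1/9)*sqrt(973) and -1/9 - (1/9)*sqrt(973); poles of order 2, moduli -1/9 + (1/9)*sqrt(973) and 1/9 + (1/9)*sqrt(973).
The radius of convergence is the smallest modulus among the singular points: 11/8.

The radius of convergence is 11/8.


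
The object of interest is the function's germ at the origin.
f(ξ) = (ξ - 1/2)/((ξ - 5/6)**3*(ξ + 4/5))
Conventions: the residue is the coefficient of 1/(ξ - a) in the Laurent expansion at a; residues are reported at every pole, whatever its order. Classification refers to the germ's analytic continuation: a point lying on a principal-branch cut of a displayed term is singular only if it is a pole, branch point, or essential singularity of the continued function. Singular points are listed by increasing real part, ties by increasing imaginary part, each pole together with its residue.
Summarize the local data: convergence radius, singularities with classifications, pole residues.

Denominator factor (ξ - 5/6)^3: pole of order 3 at 5/6, modulus 5/6.
Denominator factor (ξ + 4/5): pole of order 1 at -4/5, modulus 4/5.
The radius of convergence is the smallest modulus among the singular points: 4/5.
At the order-1 pole -4/5 set g(ξ) = (ξ - (-4/5))*f(ξ) = (ξ - 1/2)/(ξ - 5/6)**3.
Simple pole: residue = g(a) at a = -4/5, which is 35100/117649.
At the order-3 pole 5/6 set g(ξ) = (ξ - (5/6))^3*f(ξ) = (ξ - 1/2)/(ξ + 4/5).
Order-3 pole: residue = g''(a)/2; g''(5/6) = -70200/117649, so the residue is -35100/117649.
List the singular points by increasing real part (a conjugate pair: the negative imaginary part first).

Radius of convergence at 0: 4/5.
At -4/5: a pole of order 1; residue 35100/117649.
At 5/6: a pole of order 3; residue -35100/117649.


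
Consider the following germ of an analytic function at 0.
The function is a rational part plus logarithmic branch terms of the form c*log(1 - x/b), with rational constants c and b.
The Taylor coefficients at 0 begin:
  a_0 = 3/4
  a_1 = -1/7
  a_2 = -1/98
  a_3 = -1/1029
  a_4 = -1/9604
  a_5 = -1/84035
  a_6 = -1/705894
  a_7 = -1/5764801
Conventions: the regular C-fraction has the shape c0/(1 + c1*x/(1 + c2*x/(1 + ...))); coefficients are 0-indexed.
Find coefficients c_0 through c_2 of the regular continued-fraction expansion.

The regular C-fraction coefficients are [3/4, 4/21, -11/42].

Taylor coefficients (read off): a_0 = 3/4, a_1 = -1/7, a_2 = -1/98.
c0 = a_0 = 3/4. Peel one level at a time: if S = 1 + c*x/S' with S'(0) = 1, then c is the x-coefficient of S and S' = c*x/(S - 1).
S_1 = c0/f = 1 + (4/21)*x + (22/441)*x^2 + ...; c1 = 4/21.
S_2 = c1*x/(S_1 - 1) = 1 + (-11/42)*x + ...; c2 = -11/42.


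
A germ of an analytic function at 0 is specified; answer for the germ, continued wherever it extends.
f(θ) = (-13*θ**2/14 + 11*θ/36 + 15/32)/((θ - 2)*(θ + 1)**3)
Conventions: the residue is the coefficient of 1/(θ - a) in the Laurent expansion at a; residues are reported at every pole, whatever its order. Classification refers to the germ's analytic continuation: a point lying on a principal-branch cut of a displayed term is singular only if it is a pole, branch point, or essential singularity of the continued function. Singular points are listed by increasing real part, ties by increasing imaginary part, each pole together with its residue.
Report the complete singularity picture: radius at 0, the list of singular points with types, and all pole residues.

Radius of convergence at 0: 1.
At -1: a pole of order 3; residue 5311/54432.
At 2: a pole of order 1; residue -5311/54432.

Denominator factor (θ + 1)^3: pole of order 3 at -1, modulus 1.
Denominator factor (θ - 2): pole of order 1 at 2, modulus 2.
The radius of convergence is the smallest modulus among the singular points: 1.
At the order-3 pole -1 set g(θ) = (θ - (-1))^3*f(θ) = (-13*θ**2/14 + 11*θ/36 + 15/32)/(θ - 2).
Order-3 pole: residue = g''(a)/2; g''(-1) = 5311/27216, so the residue is 5311/54432.
At the order-1 pole 2 set g(θ) = (θ - (2))*f(θ) = (-13*θ**2/14 + 11*θ/36 + 15/32)/(θ + 1)**3.
Simple pole: residue = g(a) at a = 2, which is -5311/54432.
List the singular points by increasing real part (a conjugate pair: the negative imaginary part first).


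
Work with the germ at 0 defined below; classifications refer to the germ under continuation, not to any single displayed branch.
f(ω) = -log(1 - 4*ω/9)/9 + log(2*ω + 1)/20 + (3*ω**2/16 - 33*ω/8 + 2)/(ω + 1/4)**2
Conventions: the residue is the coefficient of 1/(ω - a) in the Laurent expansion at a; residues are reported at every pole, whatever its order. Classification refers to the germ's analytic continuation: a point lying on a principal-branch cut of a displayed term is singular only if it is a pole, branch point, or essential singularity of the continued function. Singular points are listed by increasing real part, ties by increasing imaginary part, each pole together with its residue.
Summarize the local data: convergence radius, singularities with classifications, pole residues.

Radius of convergence at 0: 1/4.
At -1/2: a logarithmic branch point.
At -1/4: a pole of order 2; residue -135/32.
At 9/4: a logarithmic branch point.

Denominator factor (ω + 1/4)^2: pole of order 2 at -1/4, modulus 1/4.
Branch term (1/20)*log(1 - ω/(-1/2)): its argument vanishes at ω = -1/2, a logarithmic branch point, modulus 1/2.
Branch term (-1/9)*log(1 - ω/(9/4)): its argument vanishes at ω = 9/4, a logarithmic branch point, modulus 9/4.
The radius of convergence is the smallest modulus among the singular points: 1/4.
The branch terms are analytic at -1/4 and contribute nothing to the residue; only the rational part matters.
At the order-2 pole -1/4 set g(ω) = (ω - (-1/4))^2*(rational part) = 3*ω**2/16 - 33*ω/8 + 2.
Order-2 pole: residue = g'(a); g'(-1/4) = -135/32, so the residue is -135/32.
List the singular points by increasing real part (a conjugate pair: the negative imaginary part first).
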